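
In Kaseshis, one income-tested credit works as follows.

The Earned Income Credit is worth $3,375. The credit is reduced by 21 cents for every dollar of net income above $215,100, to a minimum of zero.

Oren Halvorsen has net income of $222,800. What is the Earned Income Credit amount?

$1,758

Earned Income Credit: 21% of the $7,700 excess over $215,100 is $1,617; credit = $3,375 − $1,617 = $1,758.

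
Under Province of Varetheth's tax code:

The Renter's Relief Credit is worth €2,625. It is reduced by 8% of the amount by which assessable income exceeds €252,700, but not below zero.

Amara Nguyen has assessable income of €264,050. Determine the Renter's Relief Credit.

Renter's Relief Credit: 8% of the €11,350 excess over €252,700 is €908; credit = €2,625 − €908 = €1,717.

€1,717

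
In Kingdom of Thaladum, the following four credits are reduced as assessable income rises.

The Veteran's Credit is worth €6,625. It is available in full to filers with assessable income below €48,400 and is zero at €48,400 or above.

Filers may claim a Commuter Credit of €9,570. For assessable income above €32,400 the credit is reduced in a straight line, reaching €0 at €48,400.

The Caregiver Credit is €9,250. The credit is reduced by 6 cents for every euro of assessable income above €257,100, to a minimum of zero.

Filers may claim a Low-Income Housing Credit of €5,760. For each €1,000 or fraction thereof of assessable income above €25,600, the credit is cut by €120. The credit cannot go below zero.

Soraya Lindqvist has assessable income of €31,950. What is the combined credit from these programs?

Veteran's Credit: €31,950 is below the €48,400 cutoff, so the full €6,625 applies.
Commuter Credit: €31,950 is at or below the €32,400 threshold, so the full €9,570 applies.
Caregiver Credit: €31,950 is at or below the €257,100 threshold, so the full €9,250 applies.
Low-Income Housing Credit: income exceeds €25,600 by €6,350, which is 7 full-or-partial €1,000 increments; reduction = 7 × €120 = €840, leaving €4,920.
Total: €6,625 + €9,570 + €9,250 + €4,920 = €30,365.

€30,365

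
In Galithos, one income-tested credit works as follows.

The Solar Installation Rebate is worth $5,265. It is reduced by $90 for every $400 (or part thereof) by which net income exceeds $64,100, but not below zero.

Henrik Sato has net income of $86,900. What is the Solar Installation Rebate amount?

Solar Installation Rebate: income exceeds $64,100 by $22,800, which is 57 full-or-partial $400 increments; reduction = 57 × $90 = $5,130, leaving $135.

$135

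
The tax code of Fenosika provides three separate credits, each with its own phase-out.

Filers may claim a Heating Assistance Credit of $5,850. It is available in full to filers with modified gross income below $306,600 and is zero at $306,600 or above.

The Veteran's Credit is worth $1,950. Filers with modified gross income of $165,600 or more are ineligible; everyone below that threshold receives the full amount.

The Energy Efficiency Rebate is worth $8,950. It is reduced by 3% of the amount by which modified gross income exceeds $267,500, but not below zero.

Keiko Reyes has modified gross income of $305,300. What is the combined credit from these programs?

Heating Assistance Credit: $305,300 is below the $306,600 cutoff, so the full $5,850 applies.
Veteran's Credit: $305,300 meets or exceeds the $165,600 cutoff, so the credit is $0.
Energy Efficiency Rebate: 3% of the $37,800 excess over $267,500 is $1,134; credit = $8,950 − $1,134 = $7,816.
Total: $5,850 + $0 + $7,816 = $13,666.

$13,666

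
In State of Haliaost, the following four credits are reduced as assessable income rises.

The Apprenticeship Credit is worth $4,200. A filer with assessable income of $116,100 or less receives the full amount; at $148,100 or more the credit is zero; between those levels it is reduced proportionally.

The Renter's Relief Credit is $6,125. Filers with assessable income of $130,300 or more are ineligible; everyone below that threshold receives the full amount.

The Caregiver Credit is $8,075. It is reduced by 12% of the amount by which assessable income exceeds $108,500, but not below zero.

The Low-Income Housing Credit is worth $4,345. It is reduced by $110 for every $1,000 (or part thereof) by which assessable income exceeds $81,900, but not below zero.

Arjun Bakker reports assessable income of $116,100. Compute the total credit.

Apprenticeship Credit: $116,100 is at or below the $116,100 threshold, so the full $4,200 applies.
Renter's Relief Credit: $116,100 is below the $130,300 cutoff, so the full $6,125 applies.
Caregiver Credit: 12% of the $7,600 excess over $108,500 is $912; credit = $8,075 − $912 = $7,163.
Low-Income Housing Credit: income exceeds $81,900 by $34,200, which is 35 full-or-partial $1,000 increments; reduction = 35 × $110 = $3,850, leaving $495.
Total: $4,200 + $6,125 + $7,163 + $495 = $17,983.

$17,983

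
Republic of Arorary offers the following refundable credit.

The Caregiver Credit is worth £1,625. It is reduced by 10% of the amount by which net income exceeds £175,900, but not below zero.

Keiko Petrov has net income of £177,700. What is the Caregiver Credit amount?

£1,445

Caregiver Credit: 10% of the £1,800 excess over £175,900 is £180; credit = £1,625 − £180 = £1,445.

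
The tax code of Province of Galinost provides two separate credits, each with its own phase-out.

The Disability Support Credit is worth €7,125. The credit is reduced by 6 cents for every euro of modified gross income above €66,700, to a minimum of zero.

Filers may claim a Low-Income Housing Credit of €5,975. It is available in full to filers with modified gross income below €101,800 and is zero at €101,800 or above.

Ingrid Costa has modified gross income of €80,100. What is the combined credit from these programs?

Disability Support Credit: 6% of the €13,400 excess over €66,700 is €804; credit = €7,125 − €804 = €6,321.
Low-Income Housing Credit: €80,100 is below the €101,800 cutoff, so the full €5,975 applies.
Total: €6,321 + €5,975 = €12,296.

€12,296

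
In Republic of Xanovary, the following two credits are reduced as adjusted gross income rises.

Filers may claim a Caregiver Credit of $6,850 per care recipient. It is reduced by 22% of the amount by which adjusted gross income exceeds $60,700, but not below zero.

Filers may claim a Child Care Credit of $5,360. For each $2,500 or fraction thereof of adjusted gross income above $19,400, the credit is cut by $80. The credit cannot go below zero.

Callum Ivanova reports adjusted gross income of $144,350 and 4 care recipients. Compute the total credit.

Caregiver Credit: base = 4 × $6,850 = $27,400. 22% of the $83,650 excess over $60,700 is $18,403; credit = $27,400 − $18,403 = $8,997.
Child Care Credit: income exceeds $19,400 by $124,950, which is 50 full-or-partial $2,500 increments; reduction = 50 × $80 = $4,000, leaving $1,360.
Total: $8,997 + $1,360 = $10,357.

$10,357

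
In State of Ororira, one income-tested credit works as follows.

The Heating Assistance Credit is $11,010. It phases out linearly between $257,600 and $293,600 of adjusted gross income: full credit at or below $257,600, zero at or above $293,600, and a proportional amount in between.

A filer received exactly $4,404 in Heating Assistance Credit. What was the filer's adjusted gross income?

$4,404 is 4,404/11,010 of the full $11,010, so 6,606/11,010 of the $36,000 range has been used: income = $257,600 + $36,000 × 6,606/11,010 = $279,200.

$279,200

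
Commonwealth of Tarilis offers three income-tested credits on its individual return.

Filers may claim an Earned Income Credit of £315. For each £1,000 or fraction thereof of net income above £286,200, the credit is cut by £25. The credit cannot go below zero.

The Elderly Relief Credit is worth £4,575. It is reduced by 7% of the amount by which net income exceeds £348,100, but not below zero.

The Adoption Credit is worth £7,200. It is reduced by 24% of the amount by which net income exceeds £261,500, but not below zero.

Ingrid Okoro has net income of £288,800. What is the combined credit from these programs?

£5,463

Earned Income Credit: income exceeds £286,200 by £2,600, which is 3 full-or-partial £1,000 increments; reduction = 3 × £25 = £75, leaving £240.
Elderly Relief Credit: £288,800 is at or below the £348,100 threshold, so the full £4,575 applies.
Adoption Credit: 24% of the £27,300 excess over £261,500 is £6,552; credit = £7,200 − £6,552 = £648.
Total: £240 + £4,575 + £648 = £5,463.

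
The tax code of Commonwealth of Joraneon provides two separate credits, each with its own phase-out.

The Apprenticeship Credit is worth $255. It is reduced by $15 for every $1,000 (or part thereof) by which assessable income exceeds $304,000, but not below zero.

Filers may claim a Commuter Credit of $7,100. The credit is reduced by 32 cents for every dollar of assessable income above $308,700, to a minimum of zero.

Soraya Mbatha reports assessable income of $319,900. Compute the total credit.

Apprenticeship Credit: income exceeds $304,000 by $15,900, which is 16 full-or-partial $1,000 increments; reduction = 16 × $15 = $240, leaving $15.
Commuter Credit: 32% of the $11,200 excess over $308,700 is $3,584; credit = $7,100 − $3,584 = $3,516.
Total: $15 + $3,516 = $3,531.

$3,531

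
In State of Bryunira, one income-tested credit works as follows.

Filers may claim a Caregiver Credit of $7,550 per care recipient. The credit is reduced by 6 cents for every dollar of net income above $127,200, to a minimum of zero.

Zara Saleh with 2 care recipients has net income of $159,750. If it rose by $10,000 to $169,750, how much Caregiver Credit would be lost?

$600

At $159,750 — base = 2 × $7,550 = $15,100. 6% of the $32,550 excess over $127,200 is $1,953; credit = $15,100 − $1,953 = $13,147.
At $169,750 — base = 2 × $7,550 = $15,100. 6% of the $42,550 excess over $127,200 is $2,553; credit = $15,100 − $2,553 = $12,547.
Lost: $13,147 − $12,547 = $600.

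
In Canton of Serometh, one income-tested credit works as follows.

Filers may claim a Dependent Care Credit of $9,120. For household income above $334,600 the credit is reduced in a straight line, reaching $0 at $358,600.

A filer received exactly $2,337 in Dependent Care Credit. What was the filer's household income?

$352,450

$2,337 is 2,337/9,120 of the full $9,120, so 6,783/9,120 of the $24,000 range has been used: income = $334,600 + $24,000 × 6,783/9,120 = $352,450.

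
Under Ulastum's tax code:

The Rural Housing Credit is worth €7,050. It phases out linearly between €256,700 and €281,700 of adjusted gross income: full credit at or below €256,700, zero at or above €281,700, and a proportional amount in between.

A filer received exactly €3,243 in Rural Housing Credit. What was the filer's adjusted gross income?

€3,243 is 3,243/7,050 of the full €7,050, so 3,807/7,050 of the €25,000 range has been used: income = €256,700 + €25,000 × 3,807/7,050 = €270,200.

€270,200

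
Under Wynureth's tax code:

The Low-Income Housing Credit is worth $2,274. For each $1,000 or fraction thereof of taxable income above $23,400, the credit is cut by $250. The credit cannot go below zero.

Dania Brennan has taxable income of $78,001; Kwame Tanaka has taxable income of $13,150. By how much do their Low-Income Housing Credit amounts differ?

$2,274

Dania ($78,001): Low-Income Housing Credit: income exceeds $23,400 by $54,601 → 55 increments × $250 = $13,750 ≥ base, so the credit is $0.
Kwame ($13,150): Low-Income Housing Credit: $13,150 is at or below the $23,400 threshold, so the full $2,274 applies.
Difference: |$0 − $2,274| = $2,274.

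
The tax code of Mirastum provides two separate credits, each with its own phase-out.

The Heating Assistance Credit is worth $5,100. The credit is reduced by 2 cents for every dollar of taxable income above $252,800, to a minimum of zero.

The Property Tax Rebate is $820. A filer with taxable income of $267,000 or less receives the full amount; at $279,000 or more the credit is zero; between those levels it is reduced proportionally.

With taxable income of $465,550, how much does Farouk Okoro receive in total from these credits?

$845

Heating Assistance Credit: 2% of the $212,750 excess over $252,800 is $4,255; credit = $5,100 − $4,255 = $845.
Property Tax Rebate: $465,550 is at or above $279,000, so the credit is $0.
Total: $845 + $0 = $845.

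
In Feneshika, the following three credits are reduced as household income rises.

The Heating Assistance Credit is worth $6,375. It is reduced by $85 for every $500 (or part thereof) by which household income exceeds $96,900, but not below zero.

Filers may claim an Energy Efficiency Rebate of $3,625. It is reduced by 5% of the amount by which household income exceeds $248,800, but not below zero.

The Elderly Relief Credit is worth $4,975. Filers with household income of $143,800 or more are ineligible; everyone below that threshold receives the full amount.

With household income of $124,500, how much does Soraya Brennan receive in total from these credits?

$10,215

Heating Assistance Credit: income exceeds $96,900 by $27,600, which is 56 full-or-partial $500 increments; reduction = 56 × $85 = $4,760, leaving $1,615.
Energy Efficiency Rebate: $124,500 is at or below the $248,800 threshold, so the full $3,625 applies.
Elderly Relief Credit: $124,500 is below the $143,800 cutoff, so the full $4,975 applies.
Total: $1,615 + $3,625 + $4,975 = $10,215.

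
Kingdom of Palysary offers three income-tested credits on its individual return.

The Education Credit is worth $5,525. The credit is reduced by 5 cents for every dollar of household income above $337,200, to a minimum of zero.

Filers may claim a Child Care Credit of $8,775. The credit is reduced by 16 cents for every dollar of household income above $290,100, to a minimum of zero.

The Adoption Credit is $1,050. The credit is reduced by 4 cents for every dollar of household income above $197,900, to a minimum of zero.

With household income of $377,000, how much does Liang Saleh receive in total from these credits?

Education Credit: 5% of the $39,800 excess over $337,200 is $1,990; credit = $5,525 − $1,990 = $3,535.
Child Care Credit: 16% of the $86,900 excess over $290,100 is $13,904 ≥ base, so the credit is $0.
Adoption Credit: 4% of the $179,100 excess over $197,900 is $7,164 ≥ base, so the credit is $0.
Total: $3,535 + $0 + $0 = $3,535.

$3,535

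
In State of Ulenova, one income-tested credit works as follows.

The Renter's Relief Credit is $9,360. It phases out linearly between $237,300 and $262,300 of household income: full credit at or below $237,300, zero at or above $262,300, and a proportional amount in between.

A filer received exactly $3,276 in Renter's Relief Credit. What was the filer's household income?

$3,276 is 3,276/9,360 of the full $9,360, so 6,084/9,360 of the $25,000 range has been used: income = $237,300 + $25,000 × 6,084/9,360 = $253,550.

$253,550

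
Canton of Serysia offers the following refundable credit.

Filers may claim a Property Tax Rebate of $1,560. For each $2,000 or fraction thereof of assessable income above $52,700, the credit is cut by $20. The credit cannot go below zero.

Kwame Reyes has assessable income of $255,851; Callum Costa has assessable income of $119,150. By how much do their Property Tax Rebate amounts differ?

Kwame ($255,851): Property Tax Rebate: income exceeds $52,700 by $203,151 → 102 increments × $20 = $2,040 ≥ base, so the credit is $0.
Callum ($119,150): Property Tax Rebate: income exceeds $52,700 by $66,450, which is 34 full-or-partial $2,000 increments; reduction = 34 × $20 = $680, leaving $880.
Difference: |$0 − $880| = $880.

$880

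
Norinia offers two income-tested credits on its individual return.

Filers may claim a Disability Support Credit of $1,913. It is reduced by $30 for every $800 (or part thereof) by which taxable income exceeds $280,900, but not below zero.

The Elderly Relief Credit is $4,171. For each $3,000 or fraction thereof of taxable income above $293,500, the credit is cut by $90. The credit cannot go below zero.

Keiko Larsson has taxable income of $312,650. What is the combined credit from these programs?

Disability Support Credit: income exceeds $280,900 by $31,750, which is 40 full-or-partial $800 increments; reduction = 40 × $30 = $1,200, leaving $713.
Elderly Relief Credit: income exceeds $293,500 by $19,150, which is 7 full-or-partial $3,000 increments; reduction = 7 × $90 = $630, leaving $3,541.
Total: $713 + $3,541 = $4,254.

$4,254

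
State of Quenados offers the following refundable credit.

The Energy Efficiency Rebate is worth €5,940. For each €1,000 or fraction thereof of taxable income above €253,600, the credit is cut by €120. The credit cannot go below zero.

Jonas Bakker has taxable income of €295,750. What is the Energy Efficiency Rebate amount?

€780

Energy Efficiency Rebate: income exceeds €253,600 by €42,150, which is 43 full-or-partial €1,000 increments; reduction = 43 × €120 = €5,160, leaving €780.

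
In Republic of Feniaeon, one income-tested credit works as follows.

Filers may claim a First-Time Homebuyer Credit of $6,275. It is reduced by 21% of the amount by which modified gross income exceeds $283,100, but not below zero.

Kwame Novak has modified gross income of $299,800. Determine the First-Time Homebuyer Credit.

$2,768

First-Time Homebuyer Credit: 21% of the $16,700 excess over $283,100 is $3,507; credit = $6,275 − $3,507 = $2,768.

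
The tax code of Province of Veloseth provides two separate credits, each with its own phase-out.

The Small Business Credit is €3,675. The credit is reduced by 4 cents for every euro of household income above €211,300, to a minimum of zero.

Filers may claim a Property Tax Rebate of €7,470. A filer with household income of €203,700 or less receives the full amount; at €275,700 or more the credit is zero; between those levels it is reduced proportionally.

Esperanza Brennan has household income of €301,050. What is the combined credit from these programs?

€85

Small Business Credit: 4% of the €89,750 excess over €211,300 is €3,590; credit = €3,675 − €3,590 = €85.
Property Tax Rebate: €301,050 is at or above €275,700, so the credit is €0.
Total: €85 + €0 = €85.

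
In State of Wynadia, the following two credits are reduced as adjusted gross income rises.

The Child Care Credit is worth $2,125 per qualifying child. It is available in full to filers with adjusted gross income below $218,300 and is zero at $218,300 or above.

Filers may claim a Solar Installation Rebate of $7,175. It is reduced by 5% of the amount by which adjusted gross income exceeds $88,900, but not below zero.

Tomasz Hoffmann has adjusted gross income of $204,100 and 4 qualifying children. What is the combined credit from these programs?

Child Care Credit: base = 4 × $2,125 = $8,500. $204,100 is below the $218,300 cutoff, so the full $8,500 applies.
Solar Installation Rebate: 5% of the $115,200 excess over $88,900 is $5,760; credit = $7,175 − $5,760 = $1,415.
Total: $8,500 + $1,415 = $9,915.

$9,915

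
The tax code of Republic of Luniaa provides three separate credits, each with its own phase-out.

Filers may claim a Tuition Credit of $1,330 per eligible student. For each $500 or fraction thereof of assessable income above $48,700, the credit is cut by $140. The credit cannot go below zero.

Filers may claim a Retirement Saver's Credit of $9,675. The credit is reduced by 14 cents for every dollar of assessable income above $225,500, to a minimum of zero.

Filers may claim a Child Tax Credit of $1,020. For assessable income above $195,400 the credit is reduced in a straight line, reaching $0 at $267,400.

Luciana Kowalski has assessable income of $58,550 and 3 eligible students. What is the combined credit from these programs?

$11,885

Tuition Credit: base = 3 × $1,330 = $3,990. income exceeds $48,700 by $9,850, which is 20 full-or-partial $500 increments; reduction = 20 × $140 = $2,800, leaving $1,190.
Retirement Saver's Credit: $58,550 is at or below the $225,500 threshold, so the full $9,675 applies.
Child Tax Credit: $58,550 is at or below the $195,400 threshold, so the full $1,020 applies.
Total: $1,190 + $9,675 + $1,020 = $11,885.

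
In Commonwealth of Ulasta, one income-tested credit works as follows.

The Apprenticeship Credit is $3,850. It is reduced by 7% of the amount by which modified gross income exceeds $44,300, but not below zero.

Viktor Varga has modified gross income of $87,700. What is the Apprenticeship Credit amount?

Apprenticeship Credit: 7% of the $43,400 excess over $44,300 is $3,038; credit = $3,850 − $3,038 = $812.

$812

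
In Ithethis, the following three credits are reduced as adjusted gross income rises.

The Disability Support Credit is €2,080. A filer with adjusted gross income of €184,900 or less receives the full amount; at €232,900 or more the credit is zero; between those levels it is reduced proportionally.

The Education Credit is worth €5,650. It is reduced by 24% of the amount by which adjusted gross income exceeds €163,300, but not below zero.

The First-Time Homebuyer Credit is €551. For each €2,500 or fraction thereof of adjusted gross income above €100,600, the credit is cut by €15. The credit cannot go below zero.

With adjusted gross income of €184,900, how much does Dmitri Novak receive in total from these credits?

€2,587

Disability Support Credit: €184,900 is at or below the €184,900 threshold, so the full €2,080 applies.
Education Credit: 24% of the €21,600 excess over €163,300 is €5,184; credit = €5,650 − €5,184 = €466.
First-Time Homebuyer Credit: income exceeds €100,600 by €84,300, which is 34 full-or-partial €2,500 increments; reduction = 34 × €15 = €510, leaving €41.
Total: €2,080 + €466 + €41 = €2,587.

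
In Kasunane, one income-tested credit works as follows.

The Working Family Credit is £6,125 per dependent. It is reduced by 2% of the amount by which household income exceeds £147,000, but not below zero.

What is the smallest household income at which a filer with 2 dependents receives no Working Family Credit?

£759,500

Full credit = 2 × £6,125 = £12,250.
The credit falls by 2% of each pound above £147,000, so it reaches zero when the excess is £12,250 / 2% = £612,500: income = £147,000 + £612,500 = £759,500.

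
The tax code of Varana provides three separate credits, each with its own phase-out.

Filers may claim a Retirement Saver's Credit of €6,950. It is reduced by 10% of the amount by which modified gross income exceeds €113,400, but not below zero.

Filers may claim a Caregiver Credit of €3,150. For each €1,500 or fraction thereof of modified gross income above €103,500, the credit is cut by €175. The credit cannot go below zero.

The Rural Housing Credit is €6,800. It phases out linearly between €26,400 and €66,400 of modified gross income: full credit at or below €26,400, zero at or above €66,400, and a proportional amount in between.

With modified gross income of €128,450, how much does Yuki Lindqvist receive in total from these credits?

Retirement Saver's Credit: 10% of the €15,050 excess over €113,400 is €1,505; credit = €6,950 − €1,505 = €5,445.
Caregiver Credit: income exceeds €103,500 by €24,950, which is 17 full-or-partial €1,500 increments; reduction = 17 × €175 = €2,975, leaving €175.
Rural Housing Credit: €128,450 is at or above €66,400, so the credit is €0.
Total: €5,445 + €175 + €0 = €5,620.

€5,620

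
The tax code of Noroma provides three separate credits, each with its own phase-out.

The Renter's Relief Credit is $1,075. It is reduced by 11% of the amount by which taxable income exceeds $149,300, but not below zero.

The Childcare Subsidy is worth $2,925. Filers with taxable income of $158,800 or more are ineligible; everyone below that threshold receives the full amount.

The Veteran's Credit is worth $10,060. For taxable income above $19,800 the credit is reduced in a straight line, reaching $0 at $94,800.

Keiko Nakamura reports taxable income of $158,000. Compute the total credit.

Renter's Relief Credit: 11% of the $8,700 excess over $149,300 is $957; credit = $1,075 − $957 = $118.
Childcare Subsidy: $158,000 is below the $158,800 cutoff, so the full $2,925 applies.
Veteran's Credit: $158,000 is at or above $94,800, so the credit is $0.
Total: $118 + $2,925 + $0 = $3,043.

$3,043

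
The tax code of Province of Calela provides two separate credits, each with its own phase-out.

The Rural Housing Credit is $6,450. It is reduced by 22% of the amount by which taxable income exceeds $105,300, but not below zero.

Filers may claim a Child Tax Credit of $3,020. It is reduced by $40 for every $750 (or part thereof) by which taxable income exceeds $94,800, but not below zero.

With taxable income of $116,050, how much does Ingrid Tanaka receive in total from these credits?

$5,945

Rural Housing Credit: 22% of the $10,750 excess over $105,300 is $2,365; credit = $6,450 − $2,365 = $4,085.
Child Tax Credit: income exceeds $94,800 by $21,250, which is 29 full-or-partial $750 increments; reduction = 29 × $40 = $1,160, leaving $1,860.
Total: $4,085 + $1,860 = $5,945.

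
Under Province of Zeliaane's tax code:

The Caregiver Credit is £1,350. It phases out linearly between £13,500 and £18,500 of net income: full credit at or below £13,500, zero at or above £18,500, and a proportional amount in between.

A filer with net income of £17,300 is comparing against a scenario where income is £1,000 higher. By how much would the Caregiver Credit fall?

At £17,300 — £17,300 is £3,800 into a £5,000 phase-out range, leaving 1,200/5,000 of the credit: £1,350 × 1,200/5,000 = £324.
At £18,300 — £18,300 is £4,800 into a £5,000 phase-out range, leaving 200/5,000 of the credit: £1,350 × 200/5,000 = £54.
Lost: £324 − £54 = £270.

£270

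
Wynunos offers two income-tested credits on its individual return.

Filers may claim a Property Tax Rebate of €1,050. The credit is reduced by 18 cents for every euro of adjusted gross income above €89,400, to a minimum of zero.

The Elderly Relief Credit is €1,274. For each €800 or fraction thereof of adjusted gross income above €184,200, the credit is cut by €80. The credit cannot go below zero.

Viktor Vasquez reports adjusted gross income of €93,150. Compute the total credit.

€1,649

Property Tax Rebate: 18% of the €3,750 excess over €89,400 is €675; credit = €1,050 − €675 = €375.
Elderly Relief Credit: €93,150 is at or below the €184,200 threshold, so the full €1,274 applies.
Total: €375 + €1,274 = €1,649.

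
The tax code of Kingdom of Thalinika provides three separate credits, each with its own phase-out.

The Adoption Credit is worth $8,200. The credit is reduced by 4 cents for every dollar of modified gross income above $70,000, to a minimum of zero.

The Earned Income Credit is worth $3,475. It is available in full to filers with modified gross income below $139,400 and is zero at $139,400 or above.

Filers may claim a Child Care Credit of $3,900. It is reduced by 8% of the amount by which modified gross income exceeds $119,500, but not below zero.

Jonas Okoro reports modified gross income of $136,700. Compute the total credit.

Adoption Credit: 4% of the $66,700 excess over $70,000 is $2,668; credit = $8,200 − $2,668 = $5,532.
Earned Income Credit: $136,700 is below the $139,400 cutoff, so the full $3,475 applies.
Child Care Credit: 8% of the $17,200 excess over $119,500 is $1,376; credit = $3,900 − $1,376 = $2,524.
Total: $5,532 + $3,475 + $2,524 = $11,531.

$11,531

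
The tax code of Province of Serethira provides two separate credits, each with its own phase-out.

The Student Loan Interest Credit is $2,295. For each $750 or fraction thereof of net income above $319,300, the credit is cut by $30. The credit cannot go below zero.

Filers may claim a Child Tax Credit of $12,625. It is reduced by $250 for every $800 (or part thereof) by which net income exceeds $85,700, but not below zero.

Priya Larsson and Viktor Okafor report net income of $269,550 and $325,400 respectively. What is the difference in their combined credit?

Priya ($269,550): Student Loan Interest Credit: $269,550 is at or below the $319,300 threshold, so the full $2,295 applies. Child Tax Credit: income exceeds $85,700 by $183,850 → 230 increments × $250 = $57,500 ≥ base, so the credit is $0. total $2,295 + $0 = $2,295
Viktor ($325,400): Student Loan Interest Credit: income exceeds $319,300 by $6,100, which is 9 full-or-partial $750 increments; reduction = 9 × $30 = $270, leaving $2,025. Child Tax Credit: income exceeds $85,700 by $239,700 → 300 increments × $250 = $75,000 ≥ base, so the credit is $0. total $2,025 + $0 = $2,025
Difference: |$2,295 − $2,025| = $270.

$270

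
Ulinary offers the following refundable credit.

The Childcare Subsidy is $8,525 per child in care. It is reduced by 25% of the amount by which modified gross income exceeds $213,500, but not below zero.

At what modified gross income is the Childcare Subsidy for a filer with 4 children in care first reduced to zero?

Full credit = 4 × $8,525 = $34,100.
The credit falls by 25% of each dollar above $213,500, so it reaches zero when the excess is $34,100 / 25% = $136,400: income = $213,500 + $136,400 = $349,900.

$349,900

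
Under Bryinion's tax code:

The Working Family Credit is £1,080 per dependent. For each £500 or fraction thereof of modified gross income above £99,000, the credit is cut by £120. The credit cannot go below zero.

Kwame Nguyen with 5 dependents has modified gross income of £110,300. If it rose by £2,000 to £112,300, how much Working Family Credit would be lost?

At £110,300 — base = 5 × £1,080 = £5,400. income exceeds £99,000 by £11,300, which is 23 full-or-partial £500 increments; reduction = 23 × £120 = £2,760, leaving £2,640.
At £112,300 — base = 5 × £1,080 = £5,400. income exceeds £99,000 by £13,300, which is 27 full-or-partial £500 increments; reduction = 27 × £120 = £3,240, leaving £2,160.
Lost: £2,640 − £2,160 = £480.

£480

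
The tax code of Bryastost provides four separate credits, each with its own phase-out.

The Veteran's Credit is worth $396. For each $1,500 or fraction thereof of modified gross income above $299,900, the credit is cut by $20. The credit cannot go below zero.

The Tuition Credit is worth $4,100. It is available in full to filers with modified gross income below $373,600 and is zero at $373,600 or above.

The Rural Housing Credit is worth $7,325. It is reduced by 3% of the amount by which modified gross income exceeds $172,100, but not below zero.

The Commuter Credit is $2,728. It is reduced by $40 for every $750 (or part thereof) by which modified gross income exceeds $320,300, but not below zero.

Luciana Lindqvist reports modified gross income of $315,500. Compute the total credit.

Veteran's Credit: income exceeds $299,900 by $15,600, which is 11 full-or-partial $1,500 increments; reduction = 11 × $20 = $220, leaving $176.
Tuition Credit: $315,500 is below the $373,600 cutoff, so the full $4,100 applies.
Rural Housing Credit: 3% of the $143,400 excess over $172,100 is $4,302; credit = $7,325 − $4,302 = $3,023.
Commuter Credit: $315,500 is at or below the $320,300 threshold, so the full $2,728 applies.
Total: $176 + $4,100 + $3,023 + $2,728 = $10,027.

$10,027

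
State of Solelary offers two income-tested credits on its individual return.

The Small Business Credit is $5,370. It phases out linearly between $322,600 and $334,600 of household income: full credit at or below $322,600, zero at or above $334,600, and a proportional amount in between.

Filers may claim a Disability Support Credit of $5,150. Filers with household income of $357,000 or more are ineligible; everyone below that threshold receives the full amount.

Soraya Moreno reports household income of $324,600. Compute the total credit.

$9,625

Small Business Credit: $324,600 is $2,000 into a $12,000 phase-out range, leaving 10,000/12,000 of the credit: $5,370 × 10,000/12,000 = $4,475.
Disability Support Credit: $324,600 is below the $357,000 cutoff, so the full $5,150 applies.
Total: $4,475 + $5,150 = $9,625.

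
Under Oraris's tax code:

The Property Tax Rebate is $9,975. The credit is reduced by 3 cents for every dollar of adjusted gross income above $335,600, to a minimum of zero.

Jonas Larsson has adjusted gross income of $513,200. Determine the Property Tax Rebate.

$4,647

Property Tax Rebate: 3% of the $177,600 excess over $335,600 is $5,328; credit = $9,975 − $5,328 = $4,647.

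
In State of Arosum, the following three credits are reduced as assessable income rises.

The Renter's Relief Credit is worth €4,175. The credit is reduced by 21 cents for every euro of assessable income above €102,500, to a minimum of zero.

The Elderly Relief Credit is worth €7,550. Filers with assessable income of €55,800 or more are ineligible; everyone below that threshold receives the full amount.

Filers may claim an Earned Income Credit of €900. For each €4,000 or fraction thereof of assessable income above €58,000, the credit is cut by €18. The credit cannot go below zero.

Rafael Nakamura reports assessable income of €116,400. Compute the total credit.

Renter's Relief Credit: 21% of the €13,900 excess over €102,500 is €2,919; credit = €4,175 − €2,919 = €1,256.
Elderly Relief Credit: €116,400 meets or exceeds the €55,800 cutoff, so the credit is €0.
Earned Income Credit: income exceeds €58,000 by €58,400, which is 15 full-or-partial €4,000 increments; reduction = 15 × €18 = €270, leaving €630.
Total: €1,256 + €0 + €630 = €1,886.

€1,886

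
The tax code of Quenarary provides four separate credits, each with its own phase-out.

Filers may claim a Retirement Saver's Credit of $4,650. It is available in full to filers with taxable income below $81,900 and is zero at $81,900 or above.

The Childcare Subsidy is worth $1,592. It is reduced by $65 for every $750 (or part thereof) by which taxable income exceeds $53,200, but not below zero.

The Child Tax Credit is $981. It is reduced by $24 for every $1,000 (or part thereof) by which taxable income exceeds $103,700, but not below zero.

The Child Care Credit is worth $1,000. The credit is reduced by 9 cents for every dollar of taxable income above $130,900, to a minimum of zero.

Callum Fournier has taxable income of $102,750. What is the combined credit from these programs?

$1,981

Retirement Saver's Credit: $102,750 meets or exceeds the $81,900 cutoff, so the credit is $0.
Childcare Subsidy: income exceeds $53,200 by $49,550 → 67 increments × $65 = $4,355 ≥ base, so the credit is $0.
Child Tax Credit: $102,750 is at or below the $103,700 threshold, so the full $981 applies.
Child Care Credit: $102,750 is at or below the $130,900 threshold, so the full $1,000 applies.
Total: $0 + $0 + $981 + $1,000 = $1,981.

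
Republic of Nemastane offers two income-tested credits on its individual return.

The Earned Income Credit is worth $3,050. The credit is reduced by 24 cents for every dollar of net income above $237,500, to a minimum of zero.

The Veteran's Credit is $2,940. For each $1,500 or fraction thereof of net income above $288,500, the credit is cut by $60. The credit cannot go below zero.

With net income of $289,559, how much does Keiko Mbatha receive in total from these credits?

Earned Income Credit: 24% of the $52,059 excess over $237,500 is $12,494.16 ≥ base, so the credit is $0.
Veteran's Credit: income exceeds $288,500 by $1,059, which is 1 full-or-partial $1,500 increment; reduction = 1 × $60 = $60, leaving $2,880.
Total: $0 + $2,880 = $2,880.

$2,880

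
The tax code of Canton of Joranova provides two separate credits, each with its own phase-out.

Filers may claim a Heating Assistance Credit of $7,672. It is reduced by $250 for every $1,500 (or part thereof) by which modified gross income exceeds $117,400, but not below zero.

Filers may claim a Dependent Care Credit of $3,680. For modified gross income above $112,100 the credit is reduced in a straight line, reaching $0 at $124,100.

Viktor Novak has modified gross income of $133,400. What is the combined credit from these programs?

Heating Assistance Credit: income exceeds $117,400 by $16,000, which is 11 full-or-partial $1,500 increments; reduction = 11 × $250 = $2,750, leaving $4,922.
Dependent Care Credit: $133,400 is at or above $124,100, so the credit is $0.
Total: $4,922 + $0 = $4,922.

$4,922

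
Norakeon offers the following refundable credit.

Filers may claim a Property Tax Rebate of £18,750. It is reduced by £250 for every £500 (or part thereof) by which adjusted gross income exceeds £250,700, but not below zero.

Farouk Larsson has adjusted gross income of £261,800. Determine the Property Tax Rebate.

£13,000

Property Tax Rebate: income exceeds £250,700 by £11,100, which is 23 full-or-partial £500 increments; reduction = 23 × £250 = £5,750, leaving £13,000.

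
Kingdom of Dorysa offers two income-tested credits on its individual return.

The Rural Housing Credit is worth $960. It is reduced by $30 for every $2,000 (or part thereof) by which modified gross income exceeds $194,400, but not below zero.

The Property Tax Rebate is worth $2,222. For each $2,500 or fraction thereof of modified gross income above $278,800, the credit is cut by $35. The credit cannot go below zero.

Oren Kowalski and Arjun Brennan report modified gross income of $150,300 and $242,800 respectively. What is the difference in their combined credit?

Oren ($150,300): Rural Housing Credit: $150,300 is at or below the $194,400 threshold, so the full $960 applies. Property Tax Rebate: $150,300 is at or below the $278,800 threshold, so the full $2,222 applies. total $960 + $2,222 = $3,182
Arjun ($242,800): Rural Housing Credit: income exceeds $194,400 by $48,400, which is 25 full-or-partial $2,000 increments; reduction = 25 × $30 = $750, leaving $210. Property Tax Rebate: $242,800 is at or below the $278,800 threshold, so the full $2,222 applies. total $210 + $2,222 = $2,432
Difference: |$3,182 − $2,432| = $750.

$750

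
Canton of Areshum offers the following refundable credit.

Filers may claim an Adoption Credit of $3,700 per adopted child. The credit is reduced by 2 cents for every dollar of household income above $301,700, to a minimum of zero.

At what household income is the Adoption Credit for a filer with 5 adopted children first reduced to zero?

Full credit = 5 × $3,700 = $18,500.
The credit falls by 2% of each dollar above $301,700, so it reaches zero when the excess is $18,500 / 2% = $925,000: income = $301,700 + $925,000 = $1,226,700.

$1,226,700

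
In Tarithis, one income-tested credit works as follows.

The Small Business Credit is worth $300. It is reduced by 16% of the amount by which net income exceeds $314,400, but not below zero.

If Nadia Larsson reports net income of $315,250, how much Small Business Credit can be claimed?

$164

Small Business Credit: 16% of the $850 excess over $314,400 is $136; credit = $300 − $136 = $164.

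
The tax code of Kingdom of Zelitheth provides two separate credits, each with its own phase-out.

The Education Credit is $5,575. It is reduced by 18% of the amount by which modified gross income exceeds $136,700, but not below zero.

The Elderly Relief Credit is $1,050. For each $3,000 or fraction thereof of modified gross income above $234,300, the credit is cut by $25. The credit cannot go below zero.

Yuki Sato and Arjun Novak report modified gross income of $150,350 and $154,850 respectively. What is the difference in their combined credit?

Yuki ($150,350): Education Credit: 18% of the $13,650 excess over $136,700 is $2,457; credit = $5,575 − $2,457 = $3,118. Elderly Relief Credit: $150,350 is at or below the $234,300 threshold, so the full $1,050 applies. total $3,118 + $1,050 = $4,168
Arjun ($154,850): Education Credit: 18% of the $18,150 excess over $136,700 is $3,267; credit = $5,575 − $3,267 = $2,308. Elderly Relief Credit: $154,850 is at or below the $234,300 threshold, so the full $1,050 applies. total $2,308 + $1,050 = $3,358
Difference: |$4,168 − $3,358| = $810.

$810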